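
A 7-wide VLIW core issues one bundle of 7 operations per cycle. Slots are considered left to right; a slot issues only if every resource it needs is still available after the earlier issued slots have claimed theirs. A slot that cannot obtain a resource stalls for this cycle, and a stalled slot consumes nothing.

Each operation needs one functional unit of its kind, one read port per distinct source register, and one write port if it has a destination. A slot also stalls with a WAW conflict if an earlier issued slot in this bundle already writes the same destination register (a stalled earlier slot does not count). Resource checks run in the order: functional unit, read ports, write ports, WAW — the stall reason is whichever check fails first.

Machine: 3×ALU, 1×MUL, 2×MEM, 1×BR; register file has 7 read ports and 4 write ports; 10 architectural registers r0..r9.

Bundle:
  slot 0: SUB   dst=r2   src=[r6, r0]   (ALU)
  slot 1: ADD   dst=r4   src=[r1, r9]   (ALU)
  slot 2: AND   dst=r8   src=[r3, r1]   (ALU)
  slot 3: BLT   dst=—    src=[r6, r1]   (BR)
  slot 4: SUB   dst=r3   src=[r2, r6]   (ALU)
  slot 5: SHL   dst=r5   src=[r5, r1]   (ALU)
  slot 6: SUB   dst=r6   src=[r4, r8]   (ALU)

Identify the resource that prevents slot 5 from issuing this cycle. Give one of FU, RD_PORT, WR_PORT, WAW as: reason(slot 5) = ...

#0 ALU src=r6,r0 dispatched  <A:2 Mu:1 Ld:2 B:1 rd:5 wr:3>
#1 ALU src=r1,r9 dispatched  <A:1 Mu:1 Ld:2 B:1 rd:3 wr:2>
#2 ALU src=r3,r1 dispatched  <A:0 Mu:1 Ld:2 B:1 rd:1 wr:1>
#3 BR src=r6,r1 held:RD_PORT  <A:0 Mu:1 Ld:2 B:1 rd:1 wr:1>
#4 ALU src=r2,r6 held:FU  <A:0 Mu:1 Ld:2 B:1 rd:1 wr:1>
#5 ALU src=r5,r1 held:FU  <A:0 Mu:1 Ld:2 B:1 rd:1 wr:1>
#6 ALU src=r4,r8 held:FU  <A:0 Mu:1 Ld:2 B:1 rd:1 wr:1>

reason(slot 5) = FU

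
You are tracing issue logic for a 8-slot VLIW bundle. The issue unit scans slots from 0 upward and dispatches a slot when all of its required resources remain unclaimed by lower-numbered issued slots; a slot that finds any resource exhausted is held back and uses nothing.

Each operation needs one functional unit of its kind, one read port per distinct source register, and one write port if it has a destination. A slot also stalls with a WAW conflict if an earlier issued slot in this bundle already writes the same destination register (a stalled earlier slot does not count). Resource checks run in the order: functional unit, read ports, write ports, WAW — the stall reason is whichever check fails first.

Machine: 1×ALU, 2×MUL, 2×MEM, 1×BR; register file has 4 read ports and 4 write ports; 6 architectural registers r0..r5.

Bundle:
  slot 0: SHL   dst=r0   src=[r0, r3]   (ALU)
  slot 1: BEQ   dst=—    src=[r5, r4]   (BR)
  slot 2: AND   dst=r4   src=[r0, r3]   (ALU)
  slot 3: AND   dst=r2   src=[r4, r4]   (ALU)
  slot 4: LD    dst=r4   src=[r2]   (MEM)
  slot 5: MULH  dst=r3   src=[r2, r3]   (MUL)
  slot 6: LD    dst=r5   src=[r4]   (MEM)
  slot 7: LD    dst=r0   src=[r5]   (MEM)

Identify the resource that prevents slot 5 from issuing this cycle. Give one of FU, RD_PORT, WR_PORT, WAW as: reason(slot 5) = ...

reason(slot 5) = RD_PORT

  0. ALU→r0 ⇒ go  {0A/2Mu/2Ld/1B | 2r 3w}
  1. BR ⇒ go  {0A/2Mu/2Ld/0B | 0r 3w}
  2. ALU→r4 ⇒ no(FU)  {0A/2Mu/2Ld/0B | 0r 3w}
  3. ALU→r2 ⇒ no(FU)  {0A/2Mu/2Ld/0B | 0r 3w}
  4. MEM→r4 ⇒ no(RD_PORT)  {0A/2Mu/2Ld/0B | 0r 3w}
  5. MUL→r3 ⇒ no(RD_PORT)  {0A/2Mu/2Ld/0B | 0r 3w}
  6. MEM→r5 ⇒ no(RD_PORT)  {0A/2Mu/2Ld/0B | 0r 3w}
  7. MEM→r0 ⇒ no(RD_PORT)  {0A/2Mu/2Ld/0B | 0r 3w}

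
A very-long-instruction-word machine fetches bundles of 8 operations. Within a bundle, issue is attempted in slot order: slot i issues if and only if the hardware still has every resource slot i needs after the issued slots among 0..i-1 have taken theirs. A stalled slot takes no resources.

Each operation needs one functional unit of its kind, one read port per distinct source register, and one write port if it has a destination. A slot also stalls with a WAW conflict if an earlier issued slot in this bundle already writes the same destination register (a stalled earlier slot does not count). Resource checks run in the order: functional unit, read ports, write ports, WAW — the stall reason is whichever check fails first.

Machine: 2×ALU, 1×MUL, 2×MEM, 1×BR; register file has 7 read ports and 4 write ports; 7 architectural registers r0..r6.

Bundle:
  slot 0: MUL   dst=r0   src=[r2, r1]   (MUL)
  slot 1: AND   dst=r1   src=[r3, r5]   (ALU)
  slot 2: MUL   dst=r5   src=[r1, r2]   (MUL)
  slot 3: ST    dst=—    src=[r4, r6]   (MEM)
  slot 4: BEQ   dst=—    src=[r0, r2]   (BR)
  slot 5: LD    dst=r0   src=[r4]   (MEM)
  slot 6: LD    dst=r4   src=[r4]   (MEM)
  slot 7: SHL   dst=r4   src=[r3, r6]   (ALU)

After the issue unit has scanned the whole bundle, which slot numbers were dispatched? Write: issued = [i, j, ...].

issued = [0, 1, 3, 6]

slot 0 (MUL): ISSUE — free A2,Mu0,Ld2,B1 rp5 wp3
slot 1 (ALU): ISSUE — free A1,Mu0,Ld2,B1 rp3 wp2
slot 2 (MUL): stall FU — free A1,Mu0,Ld2,B1 rp3 wp2
slot 3 (MEM): ISSUE — free A1,Mu0,Ld1,B1 rp1 wp2
slot 4 (BR): stall RD_PORT — free A1,Mu0,Ld1,B1 rp1 wp2
slot 5 (MEM): stall WAW — free A1,Mu0,Ld1,B1 rp1 wp2
slot 6 (MEM): ISSUE — free A1,Mu0,Ld0,B1 rp0 wp1
slot 7 (ALU): stall RD_PORT — free A1,Mu0,Ld0,B1 rp0 wp1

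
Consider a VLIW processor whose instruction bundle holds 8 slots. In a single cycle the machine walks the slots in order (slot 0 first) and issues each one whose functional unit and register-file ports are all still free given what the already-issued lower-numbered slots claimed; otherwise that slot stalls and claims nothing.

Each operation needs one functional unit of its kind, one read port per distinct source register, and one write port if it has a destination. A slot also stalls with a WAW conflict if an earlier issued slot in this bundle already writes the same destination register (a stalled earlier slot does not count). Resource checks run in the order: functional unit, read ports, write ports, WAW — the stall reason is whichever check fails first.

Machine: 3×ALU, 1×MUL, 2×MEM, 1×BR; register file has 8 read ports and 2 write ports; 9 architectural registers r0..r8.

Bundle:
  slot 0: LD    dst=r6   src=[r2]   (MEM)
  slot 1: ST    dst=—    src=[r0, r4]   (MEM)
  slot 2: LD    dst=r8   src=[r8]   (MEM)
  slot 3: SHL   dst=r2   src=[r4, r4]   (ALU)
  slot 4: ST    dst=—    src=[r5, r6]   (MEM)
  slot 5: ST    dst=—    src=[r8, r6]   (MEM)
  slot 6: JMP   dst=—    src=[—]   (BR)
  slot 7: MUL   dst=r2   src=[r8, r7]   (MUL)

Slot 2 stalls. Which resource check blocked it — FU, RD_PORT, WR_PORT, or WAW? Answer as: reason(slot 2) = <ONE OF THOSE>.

reason(slot 2) = FU

slot 0 (MEM): ISSUE — free A3,Mu1,Ld1,B1 rp7 wp1
slot 1 (MEM): ISSUE — free A3,Mu1,Ld0,B1 rp5 wp1
slot 2 (MEM): stall FU — free A3,Mu1,Ld0,B1 rp5 wp1
slot 3 (ALU): ISSUE — free A2,Mu1,Ld0,B1 rp4 wp0
slot 4 (MEM): stall FU — free A2,Mu1,Ld0,B1 rp4 wp0
slot 5 (MEM): stall FU — free A2,Mu1,Ld0,B1 rp4 wp0
slot 6 (BR): ISSUE — free A2,Mu1,Ld0,B0 rp4 wp0
slot 7 (MUL): stall WR_PORT — free A2,Mu1,Ld0,B0 rp4 wp0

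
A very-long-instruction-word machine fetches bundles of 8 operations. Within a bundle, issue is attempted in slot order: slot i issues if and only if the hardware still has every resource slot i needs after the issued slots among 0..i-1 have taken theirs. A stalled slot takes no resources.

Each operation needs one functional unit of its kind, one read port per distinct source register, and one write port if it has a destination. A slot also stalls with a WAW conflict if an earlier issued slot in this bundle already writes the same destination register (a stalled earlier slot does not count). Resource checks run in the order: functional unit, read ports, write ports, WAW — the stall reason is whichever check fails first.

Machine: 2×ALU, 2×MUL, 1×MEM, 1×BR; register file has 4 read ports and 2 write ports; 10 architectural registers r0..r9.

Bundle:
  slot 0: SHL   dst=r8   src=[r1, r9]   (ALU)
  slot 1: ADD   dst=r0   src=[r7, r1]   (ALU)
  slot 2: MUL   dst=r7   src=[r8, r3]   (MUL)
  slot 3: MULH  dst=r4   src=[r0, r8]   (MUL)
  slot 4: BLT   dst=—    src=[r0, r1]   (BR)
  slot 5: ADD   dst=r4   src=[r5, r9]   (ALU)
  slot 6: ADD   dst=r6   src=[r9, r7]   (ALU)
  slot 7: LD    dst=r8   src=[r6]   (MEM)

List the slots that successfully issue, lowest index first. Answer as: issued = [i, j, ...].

issued = [0, 1]

(0) want 1×ALU +2rd +1wr — yes → AL1|MU2|ME1|BR1|rd2|wr1
(1) want 1×ALU +2rd +1wr — yes → AL0|MU2|ME1|BR1|rd0|wr0
(2) want 1×MUL +2rd +1wr — RD_PORT → AL0|MU2|ME1|BR1|rd0|wr0
(3) want 1×MUL +2rd +1wr — RD_PORT → AL0|MU2|ME1|BR1|rd0|wr0
(4) want 1×BR +2rd +0wr — RD_PORT → AL0|MU2|ME1|BR1|rd0|wr0
(5) want 1×ALU +2rd +1wr — FU → AL0|MU2|ME1|BR1|rd0|wr0
(6) want 1×ALU +2rd +1wr — FU → AL0|MU2|ME1|BR1|rd0|wr0
(7) want 1×MEM +1rd +1wr — RD_PORT → AL0|MU2|ME1|BR1|rd0|wr0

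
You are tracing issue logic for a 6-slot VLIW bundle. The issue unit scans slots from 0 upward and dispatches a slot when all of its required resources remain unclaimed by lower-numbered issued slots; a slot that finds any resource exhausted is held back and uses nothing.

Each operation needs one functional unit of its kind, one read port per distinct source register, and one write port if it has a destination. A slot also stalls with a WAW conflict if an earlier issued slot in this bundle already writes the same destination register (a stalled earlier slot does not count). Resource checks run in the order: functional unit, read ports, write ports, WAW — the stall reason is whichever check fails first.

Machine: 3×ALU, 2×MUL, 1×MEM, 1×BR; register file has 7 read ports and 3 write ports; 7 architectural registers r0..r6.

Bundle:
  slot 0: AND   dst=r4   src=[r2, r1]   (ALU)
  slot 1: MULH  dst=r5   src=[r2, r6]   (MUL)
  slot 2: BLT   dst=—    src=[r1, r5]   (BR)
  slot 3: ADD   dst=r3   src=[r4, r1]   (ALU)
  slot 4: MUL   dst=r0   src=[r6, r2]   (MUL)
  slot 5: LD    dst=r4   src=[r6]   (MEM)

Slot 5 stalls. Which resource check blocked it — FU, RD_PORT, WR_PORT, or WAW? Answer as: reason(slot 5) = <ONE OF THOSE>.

reason(slot 5) = WAW

slot 0 (ALU): ISSUE — free A2,Mu2,Ld1,B1 rp5 wp2
slot 1 (MUL): ISSUE — free A2,Mu1,Ld1,B1 rp3 wp1
slot 2 (BR): ISSUE — free A2,Mu1,Ld1,B0 rp1 wp1
slot 3 (ALU): stall RD_PORT — free A2,Mu1,Ld1,B0 rp1 wp1
slot 4 (MUL): stall RD_PORT — free A2,Mu1,Ld1,B0 rp1 wp1
slot 5 (MEM): stall WAW — free A2,Mu1,Ld1,B0 rp1 wp1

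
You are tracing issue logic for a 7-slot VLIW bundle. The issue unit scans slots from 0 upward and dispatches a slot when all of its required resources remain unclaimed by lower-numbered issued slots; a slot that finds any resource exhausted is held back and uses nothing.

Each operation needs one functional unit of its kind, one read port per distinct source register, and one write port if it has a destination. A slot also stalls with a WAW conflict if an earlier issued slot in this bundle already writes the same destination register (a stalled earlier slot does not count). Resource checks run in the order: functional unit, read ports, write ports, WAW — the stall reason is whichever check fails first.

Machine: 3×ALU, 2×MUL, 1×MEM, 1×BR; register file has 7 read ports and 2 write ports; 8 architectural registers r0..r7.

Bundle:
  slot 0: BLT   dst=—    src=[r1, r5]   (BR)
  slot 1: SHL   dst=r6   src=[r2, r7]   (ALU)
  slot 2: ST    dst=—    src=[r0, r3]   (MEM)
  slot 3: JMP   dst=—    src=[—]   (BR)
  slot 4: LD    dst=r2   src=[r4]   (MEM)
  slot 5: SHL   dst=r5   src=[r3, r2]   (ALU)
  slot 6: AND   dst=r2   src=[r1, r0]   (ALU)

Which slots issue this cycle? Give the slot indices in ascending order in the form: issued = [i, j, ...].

issued = [0, 1, 2]

#0 BR src=r1,r5 dispatched  <A:3 Mu:2 Ld:1 B:0 rd:5 wr:2>
#1 ALU src=r2,r7 dispatched  <A:2 Mu:2 Ld:1 B:0 rd:3 wr:1>
#2 MEM src=r0,r3 dispatched  <A:2 Mu:2 Ld:0 B:0 rd:1 wr:1>
#3 BR src=- held:FU  <A:2 Mu:2 Ld:0 B:0 rd:1 wr:1>
#4 MEM src=r4 held:FU  <A:2 Mu:2 Ld:0 B:0 rd:1 wr:1>
#5 ALU src=r3,r2 held:RD_PORT  <A:2 Mu:2 Ld:0 B:0 rd:1 wr:1>
#6 ALU src=r1,r0 held:RD_PORT  <A:2 Mu:2 Ld:0 B:0 rd:1 wr:1>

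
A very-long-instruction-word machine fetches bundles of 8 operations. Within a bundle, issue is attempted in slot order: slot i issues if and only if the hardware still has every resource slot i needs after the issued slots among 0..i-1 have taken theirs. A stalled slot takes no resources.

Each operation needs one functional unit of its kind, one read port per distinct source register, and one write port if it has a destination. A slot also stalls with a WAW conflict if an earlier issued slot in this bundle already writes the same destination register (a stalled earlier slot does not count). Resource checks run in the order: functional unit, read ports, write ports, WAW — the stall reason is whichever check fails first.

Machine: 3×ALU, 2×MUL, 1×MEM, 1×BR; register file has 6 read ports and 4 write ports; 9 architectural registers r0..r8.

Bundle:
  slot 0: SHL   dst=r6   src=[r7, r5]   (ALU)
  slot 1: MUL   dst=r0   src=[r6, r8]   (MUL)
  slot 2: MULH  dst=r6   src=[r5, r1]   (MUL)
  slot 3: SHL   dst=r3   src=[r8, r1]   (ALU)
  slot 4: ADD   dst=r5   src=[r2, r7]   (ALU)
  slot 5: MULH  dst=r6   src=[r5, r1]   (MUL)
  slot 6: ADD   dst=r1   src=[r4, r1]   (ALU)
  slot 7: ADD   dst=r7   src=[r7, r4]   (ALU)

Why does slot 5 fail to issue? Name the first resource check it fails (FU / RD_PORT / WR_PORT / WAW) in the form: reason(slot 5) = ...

  0. ALU→r6 ⇒ go  {2A/2Mu/1Ld/1B | 4r 3w}
  1. MUL→r0 ⇒ go  {2A/1Mu/1Ld/1B | 2r 2w}
  2. MUL→r6 ⇒ no(WAW)  {2A/1Mu/1Ld/1B | 2r 2w}
  3. ALU→r3 ⇒ go  {1A/1Mu/1Ld/1B | 0r 1w}
  4. ALU→r5 ⇒ no(RD_PORT)  {1A/1Mu/1Ld/1B | 0r 1w}
  5. MUL→r6 ⇒ no(RD_PORT)  {1A/1Mu/1Ld/1B | 0r 1w}
  6. ALU→r1 ⇒ no(RD_PORT)  {1A/1Mu/1Ld/1B | 0r 1w}
  7. ALU→r7 ⇒ no(RD_PORT)  {1A/1Mu/1Ld/1B | 0r 1w}

reason(slot 5) = RD_PORT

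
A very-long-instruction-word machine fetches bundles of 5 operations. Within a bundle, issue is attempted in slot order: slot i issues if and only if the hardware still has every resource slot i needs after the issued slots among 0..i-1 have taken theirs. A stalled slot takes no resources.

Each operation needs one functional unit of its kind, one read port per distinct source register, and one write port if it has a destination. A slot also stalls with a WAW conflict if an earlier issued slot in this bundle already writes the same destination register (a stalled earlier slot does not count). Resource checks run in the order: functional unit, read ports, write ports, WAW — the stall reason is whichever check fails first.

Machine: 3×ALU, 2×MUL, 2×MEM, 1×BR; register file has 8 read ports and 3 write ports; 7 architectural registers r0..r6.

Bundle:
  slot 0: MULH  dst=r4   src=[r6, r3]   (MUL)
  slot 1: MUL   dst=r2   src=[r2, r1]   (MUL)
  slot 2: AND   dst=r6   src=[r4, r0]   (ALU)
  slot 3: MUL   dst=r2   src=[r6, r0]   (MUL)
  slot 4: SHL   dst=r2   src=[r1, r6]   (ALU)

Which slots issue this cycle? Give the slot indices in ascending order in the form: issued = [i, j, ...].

#0 MUL src=r6,r3 dispatched  <A:3 Mu:1 Ld:2 B:1 rd:6 wr:2>
#1 MUL src=r2,r1 dispatched  <A:3 Mu:0 Ld:2 B:1 rd:4 wr:1>
#2 ALU src=r4,r0 dispatched  <A:2 Mu:0 Ld:2 B:1 rd:2 wr:0>
#3 MUL src=r6,r0 held:FU  <A:2 Mu:0 Ld:2 B:1 rd:2 wr:0>
#4 ALU src=r1,r6 held:WR_PORT  <A:2 Mu:0 Ld:2 B:1 rd:2 wr:0>

issued = [0, 1, 2]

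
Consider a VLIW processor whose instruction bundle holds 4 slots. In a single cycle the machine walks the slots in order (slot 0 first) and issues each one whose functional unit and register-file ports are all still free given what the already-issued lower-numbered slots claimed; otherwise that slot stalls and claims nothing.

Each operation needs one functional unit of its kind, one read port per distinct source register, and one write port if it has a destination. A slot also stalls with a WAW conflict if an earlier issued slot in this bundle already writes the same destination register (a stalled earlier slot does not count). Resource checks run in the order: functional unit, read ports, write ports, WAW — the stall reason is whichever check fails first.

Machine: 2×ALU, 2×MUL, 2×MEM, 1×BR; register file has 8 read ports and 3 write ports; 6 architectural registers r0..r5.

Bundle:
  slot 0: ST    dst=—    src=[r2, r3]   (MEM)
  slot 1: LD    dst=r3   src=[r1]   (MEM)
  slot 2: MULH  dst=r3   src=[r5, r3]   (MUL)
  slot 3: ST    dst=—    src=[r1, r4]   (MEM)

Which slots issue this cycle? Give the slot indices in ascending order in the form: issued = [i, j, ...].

slot 0 (MEM): ISSUE — free A2,Mu2,Ld1,B1 rp6 wp3
slot 1 (MEM): ISSUE — free A2,Mu2,Ld0,B1 rp5 wp2
slot 2 (MUL): stall WAW — free A2,Mu2,Ld0,B1 rp5 wp2
slot 3 (MEM): stall FU — free A2,Mu2,Ld0,B1 rp5 wp2

issued = [0, 1]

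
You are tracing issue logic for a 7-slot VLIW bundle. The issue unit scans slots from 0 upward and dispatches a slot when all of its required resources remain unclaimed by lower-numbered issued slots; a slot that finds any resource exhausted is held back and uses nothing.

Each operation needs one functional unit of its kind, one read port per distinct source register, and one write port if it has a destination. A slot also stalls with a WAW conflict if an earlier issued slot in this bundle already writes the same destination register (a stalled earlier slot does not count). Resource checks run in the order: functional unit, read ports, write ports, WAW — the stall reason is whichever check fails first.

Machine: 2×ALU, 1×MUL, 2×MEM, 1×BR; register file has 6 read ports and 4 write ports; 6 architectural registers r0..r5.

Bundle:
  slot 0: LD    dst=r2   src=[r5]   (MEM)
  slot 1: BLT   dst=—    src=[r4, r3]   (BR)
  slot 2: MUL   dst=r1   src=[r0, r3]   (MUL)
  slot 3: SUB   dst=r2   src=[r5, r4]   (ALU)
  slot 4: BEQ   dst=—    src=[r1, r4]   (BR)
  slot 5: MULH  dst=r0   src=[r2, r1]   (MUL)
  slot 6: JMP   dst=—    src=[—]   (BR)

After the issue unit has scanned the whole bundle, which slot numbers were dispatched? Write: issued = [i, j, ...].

slot 0 (MEM): ISSUE — free A2,Mu1,Ld1,B1 rp5 wp3
slot 1 (BR): ISSUE — free A2,Mu1,Ld1,B0 rp3 wp3
slot 2 (MUL): ISSUE — free A2,Mu0,Ld1,B0 rp1 wp2
slot 3 (ALU): stall RD_PORT — free A2,Mu0,Ld1,B0 rp1 wp2
slot 4 (BR): stall FU — free A2,Mu0,Ld1,B0 rp1 wp2
slot 5 (MUL): stall FU — free A2,Mu0,Ld1,B0 rp1 wp2
slot 6 (BR): stall FU — free A2,Mu0,Ld1,B0 rp1 wp2

issued = [0, 1, 2]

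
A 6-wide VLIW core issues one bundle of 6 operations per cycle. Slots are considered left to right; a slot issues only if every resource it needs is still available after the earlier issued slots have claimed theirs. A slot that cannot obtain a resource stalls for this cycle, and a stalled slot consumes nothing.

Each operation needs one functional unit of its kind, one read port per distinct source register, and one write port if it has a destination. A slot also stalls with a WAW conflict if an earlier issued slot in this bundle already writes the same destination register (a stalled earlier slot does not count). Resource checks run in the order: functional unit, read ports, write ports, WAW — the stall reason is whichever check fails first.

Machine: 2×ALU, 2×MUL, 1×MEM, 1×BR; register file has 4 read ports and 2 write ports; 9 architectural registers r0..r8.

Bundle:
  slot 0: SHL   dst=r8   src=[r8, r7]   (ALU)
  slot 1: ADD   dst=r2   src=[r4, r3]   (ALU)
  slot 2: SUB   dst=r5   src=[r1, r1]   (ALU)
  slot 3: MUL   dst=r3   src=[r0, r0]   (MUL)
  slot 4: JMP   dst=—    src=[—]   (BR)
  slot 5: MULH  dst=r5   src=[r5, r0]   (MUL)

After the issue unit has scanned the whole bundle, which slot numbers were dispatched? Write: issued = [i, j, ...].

[0] ALU needs rd=2 wr=1: ok; after: ALU=1 MUL=2 MEM=1 BR=1, R=2, W=1
[1] ALU needs rd=2 wr=1: ok; after: ALU=0 MUL=2 MEM=1 BR=1, R=0, W=0
[2] ALU needs rd=1 wr=1: FU; after: ALU=0 MUL=2 MEM=1 BR=1, R=0, W=0
[3] MUL needs rd=1 wr=1: RD_PORT; after: ALU=0 MUL=2 MEM=1 BR=1, R=0, W=0
[4] BR needs rd=0 wr=0: ok; after: ALU=0 MUL=2 MEM=1 BR=0, R=0, W=0
[5] MUL needs rd=2 wr=1: RD_PORT; after: ALU=0 MUL=2 MEM=1 BR=0, R=0, W=0

issued = [0, 1, 4]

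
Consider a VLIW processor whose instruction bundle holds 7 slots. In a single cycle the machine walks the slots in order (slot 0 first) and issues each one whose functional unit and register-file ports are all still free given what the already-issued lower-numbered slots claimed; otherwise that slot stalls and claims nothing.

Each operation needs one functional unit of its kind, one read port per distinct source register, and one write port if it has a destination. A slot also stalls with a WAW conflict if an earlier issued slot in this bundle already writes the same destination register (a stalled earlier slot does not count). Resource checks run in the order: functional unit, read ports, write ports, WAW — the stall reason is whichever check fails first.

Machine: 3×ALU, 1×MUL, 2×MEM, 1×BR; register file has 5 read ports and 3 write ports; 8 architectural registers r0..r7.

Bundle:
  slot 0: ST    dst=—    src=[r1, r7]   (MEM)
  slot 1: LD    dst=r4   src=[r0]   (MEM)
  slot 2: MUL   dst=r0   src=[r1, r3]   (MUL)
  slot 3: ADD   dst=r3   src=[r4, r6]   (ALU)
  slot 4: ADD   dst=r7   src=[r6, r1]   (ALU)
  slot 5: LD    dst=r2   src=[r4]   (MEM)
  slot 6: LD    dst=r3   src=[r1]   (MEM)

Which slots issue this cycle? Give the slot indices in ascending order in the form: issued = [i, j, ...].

issued = [0, 1, 2]

[0] MEM needs rd=2 wr=0: ok; after: ALU=3 MUL=1 MEM=1 BR=1, R=3, W=3
[1] MEM needs rd=1 wr=1: ok; after: ALU=3 MUL=1 MEM=0 BR=1, R=2, W=2
[2] MUL needs rd=2 wr=1: ok; after: ALU=3 MUL=0 MEM=0 BR=1, R=0, W=1
[3] ALU needs rd=2 wr=1: RD_PORT; after: ALU=3 MUL=0 MEM=0 BR=1, R=0, W=1
[4] ALU needs rd=2 wr=1: RD_PORT; after: ALU=3 MUL=0 MEM=0 BR=1, R=0, W=1
[5] MEM needs rd=1 wr=1: FU; after: ALU=3 MUL=0 MEM=0 BR=1, R=0, W=1
[6] MEM needs rd=1 wr=1: FU; after: ALU=3 MUL=0 MEM=0 BR=1, R=0, W=1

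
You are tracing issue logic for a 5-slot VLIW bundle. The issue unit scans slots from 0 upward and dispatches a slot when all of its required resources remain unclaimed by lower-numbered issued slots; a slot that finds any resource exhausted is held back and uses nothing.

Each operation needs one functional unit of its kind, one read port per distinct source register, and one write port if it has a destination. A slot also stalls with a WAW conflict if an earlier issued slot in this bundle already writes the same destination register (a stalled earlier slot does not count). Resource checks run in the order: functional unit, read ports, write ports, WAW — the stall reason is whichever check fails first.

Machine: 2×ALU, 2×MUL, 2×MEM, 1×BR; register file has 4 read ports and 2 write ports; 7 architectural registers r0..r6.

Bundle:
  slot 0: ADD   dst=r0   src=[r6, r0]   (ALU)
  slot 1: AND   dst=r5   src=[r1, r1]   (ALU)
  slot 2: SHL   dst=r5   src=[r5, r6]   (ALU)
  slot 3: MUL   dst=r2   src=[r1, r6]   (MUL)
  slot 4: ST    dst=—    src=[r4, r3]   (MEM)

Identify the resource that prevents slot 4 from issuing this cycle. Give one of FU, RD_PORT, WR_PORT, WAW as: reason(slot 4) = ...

(0) want 1×ALU +2rd +1wr — yes → AL1|MU2|ME2|BR1|rd2|wr1
(1) want 1×ALU +1rd +1wr — yes → AL0|MU2|ME2|BR1|rd1|wr0
(2) want 1×ALU +2rd +1wr — FU → AL0|MU2|ME2|BR1|rd1|wr0
(3) want 1×MUL +2rd +1wr — RD_PORT → AL0|MU2|ME2|BR1|rd1|wr0
(4) want 1×MEM +2rd +0wr — RD_PORT → AL0|MU2|ME2|BR1|rd1|wr0

reason(slot 4) = RD_PORT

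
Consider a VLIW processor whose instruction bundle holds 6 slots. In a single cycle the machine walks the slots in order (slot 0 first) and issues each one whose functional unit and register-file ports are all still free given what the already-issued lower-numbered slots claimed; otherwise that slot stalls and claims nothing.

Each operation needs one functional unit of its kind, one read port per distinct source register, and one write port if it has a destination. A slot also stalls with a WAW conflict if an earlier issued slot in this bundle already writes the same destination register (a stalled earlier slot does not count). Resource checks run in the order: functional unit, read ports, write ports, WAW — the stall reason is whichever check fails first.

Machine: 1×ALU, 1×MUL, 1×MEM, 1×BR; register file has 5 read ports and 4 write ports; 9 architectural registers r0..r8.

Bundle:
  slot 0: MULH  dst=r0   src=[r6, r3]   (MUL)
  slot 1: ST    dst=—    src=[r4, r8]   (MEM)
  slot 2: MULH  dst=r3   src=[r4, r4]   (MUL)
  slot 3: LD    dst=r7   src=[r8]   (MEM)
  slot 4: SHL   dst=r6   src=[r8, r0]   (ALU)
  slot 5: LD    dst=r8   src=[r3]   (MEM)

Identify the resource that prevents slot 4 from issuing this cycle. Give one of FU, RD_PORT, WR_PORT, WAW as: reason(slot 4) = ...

reason(slot 4) = RD_PORT

[0] MUL needs rd=2 wr=1: ok; after: ALU=1 MUL=0 MEM=1 BR=1, R=3, W=3
[1] MEM needs rd=2 wr=0: ok; after: ALU=1 MUL=0 MEM=0 BR=1, R=1, W=3
[2] MUL needs rd=1 wr=1: FU; after: ALU=1 MUL=0 MEM=0 BR=1, R=1, W=3
[3] MEM needs rd=1 wr=1: FU; after: ALU=1 MUL=0 MEM=0 BR=1, R=1, W=3
[4] ALU needs rd=2 wr=1: RD_PORT; after: ALU=1 MUL=0 MEM=0 BR=1, R=1, W=3
[5] MEM needs rd=1 wr=1: FU; after: ALU=1 MUL=0 MEM=0 BR=1, R=1, W=3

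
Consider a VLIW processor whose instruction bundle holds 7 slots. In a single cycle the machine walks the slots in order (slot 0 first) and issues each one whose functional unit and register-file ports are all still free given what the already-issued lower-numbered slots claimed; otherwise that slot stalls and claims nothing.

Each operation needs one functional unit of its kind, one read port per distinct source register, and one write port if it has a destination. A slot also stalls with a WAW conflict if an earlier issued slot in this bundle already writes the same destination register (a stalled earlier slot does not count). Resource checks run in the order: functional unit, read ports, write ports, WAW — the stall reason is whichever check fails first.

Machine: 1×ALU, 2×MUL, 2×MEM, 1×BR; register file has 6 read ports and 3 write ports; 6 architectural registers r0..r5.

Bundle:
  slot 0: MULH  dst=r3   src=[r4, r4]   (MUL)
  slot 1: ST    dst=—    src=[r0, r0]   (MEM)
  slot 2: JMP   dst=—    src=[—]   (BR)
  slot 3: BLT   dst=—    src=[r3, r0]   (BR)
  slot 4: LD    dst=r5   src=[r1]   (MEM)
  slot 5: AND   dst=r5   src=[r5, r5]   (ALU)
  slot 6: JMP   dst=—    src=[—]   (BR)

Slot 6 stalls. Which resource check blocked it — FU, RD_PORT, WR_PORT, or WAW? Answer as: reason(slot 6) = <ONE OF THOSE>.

  0. MUL→r3 ⇒ go  {1A/1Mu/2Ld/1B | 5r 2w}
  1. MEM ⇒ go  {1A/1Mu/1Ld/1B | 4r 2w}
  2. BR ⇒ go  {1A/1Mu/1Ld/0B | 4r 2w}
  3. BR ⇒ no(FU)  {1A/1Mu/1Ld/0B | 4r 2w}
  4. MEM→r5 ⇒ go  {1A/1Mu/0Ld/0B | 3r 1w}
  5. ALU→r5 ⇒ no(WAW)  {1A/1Mu/0Ld/0B | 3r 1w}
  6. BR ⇒ no(FU)  {1A/1Mu/0Ld/0B | 3r 1w}

reason(slot 6) = FU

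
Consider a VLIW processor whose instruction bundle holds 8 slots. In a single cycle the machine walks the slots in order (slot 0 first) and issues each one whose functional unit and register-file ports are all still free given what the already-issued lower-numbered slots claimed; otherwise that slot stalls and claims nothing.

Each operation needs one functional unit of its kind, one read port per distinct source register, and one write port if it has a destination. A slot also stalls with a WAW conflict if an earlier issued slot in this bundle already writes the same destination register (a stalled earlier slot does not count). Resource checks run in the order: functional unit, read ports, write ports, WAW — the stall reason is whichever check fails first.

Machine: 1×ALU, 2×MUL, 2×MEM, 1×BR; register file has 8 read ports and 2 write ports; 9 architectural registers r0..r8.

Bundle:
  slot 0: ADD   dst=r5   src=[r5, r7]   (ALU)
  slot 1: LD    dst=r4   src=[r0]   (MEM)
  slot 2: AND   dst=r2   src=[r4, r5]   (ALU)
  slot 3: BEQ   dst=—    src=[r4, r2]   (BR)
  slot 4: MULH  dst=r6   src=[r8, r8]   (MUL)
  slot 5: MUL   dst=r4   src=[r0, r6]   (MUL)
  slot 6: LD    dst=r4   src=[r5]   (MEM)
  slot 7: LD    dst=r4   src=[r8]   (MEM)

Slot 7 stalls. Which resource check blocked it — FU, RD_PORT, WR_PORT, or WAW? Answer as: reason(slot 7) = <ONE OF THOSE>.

reason(slot 7) = WR_PORT

#0 ALU src=r5,r7 dispatched  <A:0 Mu:2 Ld:2 B:1 rd:6 wr:1>
#1 MEM src=r0 dispatched  <A:0 Mu:2 Ld:1 B:1 rd:5 wr:0>
#2 ALU src=r4,r5 held:FU  <A:0 Mu:2 Ld:1 B:1 rd:5 wr:0>
#3 BR src=r4,r2 dispatched  <A:0 Mu:2 Ld:1 B:0 rd:3 wr:0>
#4 MUL src=r8,r8 held:WR_PORT  <A:0 Mu:2 Ld:1 B:0 rd:3 wr:0>
#5 MUL src=r0,r6 held:WR_PORT  <A:0 Mu:2 Ld:1 B:0 rd:3 wr:0>
#6 MEM src=r5 held:WR_PORT  <A:0 Mu:2 Ld:1 B:0 rd:3 wr:0>
#7 MEM src=r8 held:WR_PORT  <A:0 Mu:2 Ld:1 B:0 rd:3 wr:0>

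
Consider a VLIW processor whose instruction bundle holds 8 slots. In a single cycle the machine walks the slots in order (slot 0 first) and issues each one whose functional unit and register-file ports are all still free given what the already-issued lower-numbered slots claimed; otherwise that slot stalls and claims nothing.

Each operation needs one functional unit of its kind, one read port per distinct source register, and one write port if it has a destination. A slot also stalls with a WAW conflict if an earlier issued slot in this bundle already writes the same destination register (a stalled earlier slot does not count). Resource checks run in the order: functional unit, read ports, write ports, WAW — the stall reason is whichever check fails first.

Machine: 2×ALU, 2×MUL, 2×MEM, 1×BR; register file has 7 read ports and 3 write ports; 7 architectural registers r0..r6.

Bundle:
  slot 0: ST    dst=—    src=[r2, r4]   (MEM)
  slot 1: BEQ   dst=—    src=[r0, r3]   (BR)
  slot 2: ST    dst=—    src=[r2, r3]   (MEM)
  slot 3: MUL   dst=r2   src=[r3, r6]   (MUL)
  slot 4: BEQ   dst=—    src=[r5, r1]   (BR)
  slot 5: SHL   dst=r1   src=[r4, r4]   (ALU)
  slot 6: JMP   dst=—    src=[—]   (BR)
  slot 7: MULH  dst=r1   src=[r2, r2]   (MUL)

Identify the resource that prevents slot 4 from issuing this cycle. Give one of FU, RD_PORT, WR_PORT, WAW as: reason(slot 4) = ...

#0 MEM src=r2,r4 dispatched  <A:2 Mu:2 Ld:1 B:1 rd:5 wr:3>
#1 BR src=r0,r3 dispatched  <A:2 Mu:2 Ld:1 B:0 rd:3 wr:3>
#2 MEM src=r2,r3 dispatched  <A:2 Mu:2 Ld:0 B:0 rd:1 wr:3>
#3 MUL src=r3,r6 held:RD_PORT  <A:2 Mu:2 Ld:0 B:0 rd:1 wr:3>
#4 BR src=r5,r1 held:FU  <A:2 Mu:2 Ld:0 B:0 rd:1 wr:3>
#5 ALU src=r4,r4 dispatched  <A:1 Mu:2 Ld:0 B:0 rd:0 wr:2>
#6 BR src=- held:FU  <A:1 Mu:2 Ld:0 B:0 rd:0 wr:2>
#7 MUL src=r2,r2 held:RD_PORT  <A:1 Mu:2 Ld:0 B:0 rd:0 wr:2>

reason(slot 4) = FU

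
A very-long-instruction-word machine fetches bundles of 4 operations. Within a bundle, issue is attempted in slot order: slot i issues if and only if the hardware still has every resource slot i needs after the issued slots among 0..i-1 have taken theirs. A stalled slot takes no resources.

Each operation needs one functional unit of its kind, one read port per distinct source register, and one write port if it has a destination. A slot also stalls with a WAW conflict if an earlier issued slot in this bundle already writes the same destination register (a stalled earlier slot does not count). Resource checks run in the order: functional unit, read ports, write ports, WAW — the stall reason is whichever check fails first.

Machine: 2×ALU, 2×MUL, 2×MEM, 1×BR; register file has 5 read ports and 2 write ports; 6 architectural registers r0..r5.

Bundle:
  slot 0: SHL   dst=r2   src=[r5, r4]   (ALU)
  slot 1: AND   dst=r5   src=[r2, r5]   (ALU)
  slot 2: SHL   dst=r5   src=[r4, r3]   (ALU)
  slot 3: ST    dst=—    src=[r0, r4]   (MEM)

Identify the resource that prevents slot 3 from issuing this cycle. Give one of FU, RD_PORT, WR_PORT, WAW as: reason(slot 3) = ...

reason(slot 3) = RD_PORT

  0. ALU→r2 ⇒ go  {1A/2Mu/2Ld/1B | 3r 1w}
  1. ALU→r5 ⇒ go  {0A/2Mu/2Ld/1B | 1r 0w}
  2. ALU→r5 ⇒ no(FU)  {0A/2Mu/2Ld/1B | 1r 0w}
  3. MEM ⇒ no(RD_PORT)  {0A/2Mu/2Ld/1B | 1r 0w}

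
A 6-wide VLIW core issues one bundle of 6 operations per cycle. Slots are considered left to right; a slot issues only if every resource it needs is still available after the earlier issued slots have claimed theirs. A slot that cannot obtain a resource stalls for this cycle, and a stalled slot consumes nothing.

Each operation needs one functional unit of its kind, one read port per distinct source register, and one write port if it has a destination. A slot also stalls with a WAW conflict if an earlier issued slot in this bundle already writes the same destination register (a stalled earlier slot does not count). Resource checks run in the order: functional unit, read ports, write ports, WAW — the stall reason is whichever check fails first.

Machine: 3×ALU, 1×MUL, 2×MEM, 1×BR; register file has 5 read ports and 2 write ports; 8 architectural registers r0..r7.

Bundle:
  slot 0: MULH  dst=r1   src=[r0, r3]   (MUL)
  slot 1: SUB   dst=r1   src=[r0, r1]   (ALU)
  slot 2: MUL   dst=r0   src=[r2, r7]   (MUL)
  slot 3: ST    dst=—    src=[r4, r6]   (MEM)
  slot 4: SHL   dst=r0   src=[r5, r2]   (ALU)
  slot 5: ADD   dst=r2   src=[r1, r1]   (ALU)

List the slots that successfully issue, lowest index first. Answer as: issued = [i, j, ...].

issued = [0, 3, 5]

(0) want 1×MUL +2rd +1wr — yes → AL3|MU0|ME2|BR1|rd3|wr1
(1) want 1×ALU +2rd +1wr — WAW → AL3|MU0|ME2|BR1|rd3|wr1
(2) want 1×MUL +2rd +1wr — FU → AL3|MU0|ME2|BR1|rd3|wr1
(3) want 1×MEM +2rd +0wr — yes → AL3|MU0|ME1|BR1|rd1|wr1
(4) want 1×ALU +2rd +1wr — RD_PORT → AL3|MU0|ME1|BR1|rd1|wr1
(5) want 1×ALU +1rd +1wr — yes → AL2|MU0|ME1|BR1|rd0|wr0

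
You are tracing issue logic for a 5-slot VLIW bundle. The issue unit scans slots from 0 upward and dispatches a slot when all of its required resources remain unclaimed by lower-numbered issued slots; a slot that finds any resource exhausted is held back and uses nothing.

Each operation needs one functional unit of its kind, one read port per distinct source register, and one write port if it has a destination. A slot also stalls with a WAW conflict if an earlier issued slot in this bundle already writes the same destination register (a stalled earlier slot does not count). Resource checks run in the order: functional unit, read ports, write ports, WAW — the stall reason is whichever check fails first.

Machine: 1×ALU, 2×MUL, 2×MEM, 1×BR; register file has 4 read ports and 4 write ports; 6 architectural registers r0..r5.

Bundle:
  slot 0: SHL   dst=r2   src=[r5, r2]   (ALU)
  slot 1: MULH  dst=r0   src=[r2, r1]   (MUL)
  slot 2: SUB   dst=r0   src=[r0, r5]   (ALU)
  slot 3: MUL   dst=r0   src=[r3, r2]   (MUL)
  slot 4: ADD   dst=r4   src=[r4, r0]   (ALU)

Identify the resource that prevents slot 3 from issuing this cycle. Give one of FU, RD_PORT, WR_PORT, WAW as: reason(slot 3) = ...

#0 ALU src=r5,r2 dispatched  <A:0 Mu:2 Ld:2 B:1 rd:2 wr:3>
#1 MUL src=r2,r1 dispatched  <A:0 Mu:1 Ld:2 B:1 rd:0 wr:2>
#2 ALU src=r0,r5 held:FU  <A:0 Mu:1 Ld:2 B:1 rd:0 wr:2>
#3 MUL src=r3,r2 held:RD_PORT  <A:0 Mu:1 Ld:2 B:1 rd:0 wr:2>
#4 ALU src=r4,r0 held:FU  <A:0 Mu:1 Ld:2 B:1 rd:0 wr:2>

reason(slot 3) = RD_PORT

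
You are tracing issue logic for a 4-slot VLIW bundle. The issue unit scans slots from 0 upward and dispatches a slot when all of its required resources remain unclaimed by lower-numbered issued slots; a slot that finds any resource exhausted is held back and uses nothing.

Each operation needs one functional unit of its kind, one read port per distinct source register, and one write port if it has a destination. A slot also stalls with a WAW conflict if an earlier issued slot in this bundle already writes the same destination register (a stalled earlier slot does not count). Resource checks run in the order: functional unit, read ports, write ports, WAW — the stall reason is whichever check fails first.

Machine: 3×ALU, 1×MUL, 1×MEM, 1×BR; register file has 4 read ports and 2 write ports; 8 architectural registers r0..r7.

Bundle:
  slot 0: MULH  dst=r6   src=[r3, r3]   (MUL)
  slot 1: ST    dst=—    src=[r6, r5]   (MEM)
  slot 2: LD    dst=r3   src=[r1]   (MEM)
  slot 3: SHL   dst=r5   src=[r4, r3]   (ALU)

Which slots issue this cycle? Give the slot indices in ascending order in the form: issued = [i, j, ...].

[0] MUL needs rd=1 wr=1: ok; after: ALU=3 MUL=0 MEM=1 BR=1, R=3, W=1
[1] MEM needs rd=2 wr=0: ok; after: ALU=3 MUL=0 MEM=0 BR=1, R=1, W=1
[2] MEM needs rd=1 wr=1: FU; after: ALU=3 MUL=0 MEM=0 BR=1, R=1, W=1
[3] ALU needs rd=2 wr=1: RD_PORT; after: ALU=3 MUL=0 MEM=0 BR=1, R=1, W=1

issued = [0, 1]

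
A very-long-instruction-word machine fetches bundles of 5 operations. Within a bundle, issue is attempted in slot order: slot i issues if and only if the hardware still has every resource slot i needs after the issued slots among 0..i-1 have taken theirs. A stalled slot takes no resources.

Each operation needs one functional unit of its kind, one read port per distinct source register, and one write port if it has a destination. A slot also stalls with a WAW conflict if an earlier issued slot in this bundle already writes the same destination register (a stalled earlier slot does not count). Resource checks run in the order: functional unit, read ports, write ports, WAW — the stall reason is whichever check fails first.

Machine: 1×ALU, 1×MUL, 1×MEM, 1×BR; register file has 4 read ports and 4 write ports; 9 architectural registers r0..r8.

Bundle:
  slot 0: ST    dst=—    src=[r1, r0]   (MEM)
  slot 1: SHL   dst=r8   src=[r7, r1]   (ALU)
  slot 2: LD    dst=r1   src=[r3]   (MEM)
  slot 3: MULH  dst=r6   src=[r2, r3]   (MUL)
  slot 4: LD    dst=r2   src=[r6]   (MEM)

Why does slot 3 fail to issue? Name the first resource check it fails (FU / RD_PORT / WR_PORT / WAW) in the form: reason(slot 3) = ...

reason(slot 3) = RD_PORT

[0] MEM needs rd=2 wr=0: ok; after: ALU=1 MUL=1 MEM=0 BR=1, R=2, W=4
[1] ALU needs rd=2 wr=1: ok; after: ALU=0 MUL=1 MEM=0 BR=1, R=0, W=3
[2] MEM needs rd=1 wr=1: FU; after: ALU=0 MUL=1 MEM=0 BR=1, R=0, W=3
[3] MUL needs rd=2 wr=1: RD_PORT; after: ALU=0 MUL=1 MEM=0 BR=1, R=0, W=3
[4] MEM needs rd=1 wr=1: FU; after: ALU=0 MUL=1 MEM=0 BR=1, R=0, W=3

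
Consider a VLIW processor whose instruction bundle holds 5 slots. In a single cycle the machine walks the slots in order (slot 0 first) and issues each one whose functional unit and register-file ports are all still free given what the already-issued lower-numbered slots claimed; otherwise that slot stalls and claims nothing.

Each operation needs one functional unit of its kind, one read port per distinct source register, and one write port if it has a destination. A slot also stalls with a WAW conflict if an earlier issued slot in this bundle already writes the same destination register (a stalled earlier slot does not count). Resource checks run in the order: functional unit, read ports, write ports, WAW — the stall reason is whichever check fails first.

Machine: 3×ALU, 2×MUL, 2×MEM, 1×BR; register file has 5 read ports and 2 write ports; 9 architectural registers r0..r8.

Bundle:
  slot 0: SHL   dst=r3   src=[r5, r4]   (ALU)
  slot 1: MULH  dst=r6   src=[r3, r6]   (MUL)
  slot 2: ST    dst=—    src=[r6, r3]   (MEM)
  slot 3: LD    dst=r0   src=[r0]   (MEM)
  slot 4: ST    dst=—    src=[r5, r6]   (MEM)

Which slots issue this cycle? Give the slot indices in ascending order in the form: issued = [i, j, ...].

issued = [0, 1]

[0] ALU needs rd=2 wr=1: ok; after: ALU=2 MUL=2 MEM=2 BR=1, R=3, W=1
[1] MUL needs rd=2 wr=1: ok; after: ALU=2 MUL=1 MEM=2 BR=1, R=1, W=0
[2] MEM needs rd=2 wr=0: RD_PORT; after: ALU=2 MUL=1 MEM=2 BR=1, R=1, W=0
[3] MEM needs rd=1 wr=1: WR_PORT; after: ALU=2 MUL=1 MEM=2 BR=1, R=1, W=0
[4] MEM needs rd=2 wr=0: RD_PORT; after: ALU=2 MUL=1 MEM=2 BR=1, R=1, W=0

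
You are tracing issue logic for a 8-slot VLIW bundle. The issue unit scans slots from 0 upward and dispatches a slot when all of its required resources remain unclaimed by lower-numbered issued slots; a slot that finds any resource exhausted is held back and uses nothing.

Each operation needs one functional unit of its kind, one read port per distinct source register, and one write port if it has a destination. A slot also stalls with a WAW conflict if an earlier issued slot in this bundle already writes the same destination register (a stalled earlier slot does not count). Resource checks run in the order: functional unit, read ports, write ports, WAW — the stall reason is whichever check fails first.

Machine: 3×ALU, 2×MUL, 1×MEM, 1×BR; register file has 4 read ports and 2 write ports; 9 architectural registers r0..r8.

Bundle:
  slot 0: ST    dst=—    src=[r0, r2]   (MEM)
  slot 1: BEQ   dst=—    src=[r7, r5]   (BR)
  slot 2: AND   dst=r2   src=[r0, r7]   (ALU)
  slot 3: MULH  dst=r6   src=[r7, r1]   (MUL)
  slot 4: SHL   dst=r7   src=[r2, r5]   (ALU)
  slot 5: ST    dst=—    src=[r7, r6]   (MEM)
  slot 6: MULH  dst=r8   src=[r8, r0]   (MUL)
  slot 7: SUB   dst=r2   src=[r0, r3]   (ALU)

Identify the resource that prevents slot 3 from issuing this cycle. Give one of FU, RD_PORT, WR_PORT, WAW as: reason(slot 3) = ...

reason(slot 3) = RD_PORT

#0 MEM src=r0,r2 dispatched  <A:3 Mu:2 Ld:0 B:1 rd:2 wr:2>
#1 BR src=r7,r5 dispatched  <A:3 Mu:2 Ld:0 B:0 rd:0 wr:2>
#2 ALU src=r0,r7 held:RD_PORT  <A:3 Mu:2 Ld:0 B:0 rd:0 wr:2>
#3 MUL src=r7,r1 held:RD_PORT  <A:3 Mu:2 Ld:0 B:0 rd:0 wr:2>
#4 ALU src=r2,r5 held:RD_PORT  <A:3 Mu:2 Ld:0 B:0 rd:0 wr:2>
#5 MEM src=r7,r6 held:FU  <A:3 Mu:2 Ld:0 B:0 rd:0 wr:2>
#6 MUL src=r8,r0 held:RD_PORT  <A:3 Mu:2 Ld:0 B:0 rd:0 wr:2>
#7 ALU src=r0,r3 held:RD_PORT  <A:3 Mu:2 Ld:0 B:0 rd:0 wr:2>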